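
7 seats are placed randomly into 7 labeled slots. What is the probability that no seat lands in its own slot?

D(n) = (n-1)(D(n-1) + D(n-2)), D(0)=1, D(1)=0.
Building up: D(2)=1, D(3)=2, D(4)=9, D(5)=44, D(6)=265, D(7)=1854.
Total arrangements: 7! = 5040.
Probability = D(7)/7! = 103/280.

Final answer: D(7)/7! = 1854/5040 = 0.367857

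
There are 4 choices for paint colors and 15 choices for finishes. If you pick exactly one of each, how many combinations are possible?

By the multiplication principle: 4 x 15.

Final answer: 60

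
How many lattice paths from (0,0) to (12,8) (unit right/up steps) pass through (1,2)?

Paths (0,0)->(1,2): C(3,2) = 3.
Paths (1,2)->(12,8): C(17,6) = 12376.
By multiplication principle: 3 x 12376.

Final answer: 37128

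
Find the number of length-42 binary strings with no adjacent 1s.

A valid string ends in 0 (append to any length-(n-1) valid string) or in 01 (append to any length-(n-2) valid string), so a(n) = a(n-1) + a(n-2) with a(1)=2, a(2)=3.
Iterating the recurrence: a(1)=2, a(2)=3, a(3)=5, a(4)=8, a(5)=13, a(6)=21, a(7)=34, a(8)=55, a(9)=89, a(10)=144, a(11)=233, a(12)=377, a(13)=610, a(14)=987, a(15)=1597, a(16)=2584, a(17)=4181, a(18)=6765, a(19)=10946, a(20)=17711, a(21)=28657, a(22)=46368, a(23)=75025, a(24)=121393, a(25)=196418, a(26)=317811, a(27)=514229, a(28)=832040, a(29)=1346269, a(30)=2178309, a(31)=3524578, a(32)=5702887, a(33)=9227465, a(34)=14930352, a(35)=24157817, a(36)=39088169, a(37)=63245986, a(38)=102334155, a(39)=165580141, a(40)=267914296, a(41)=433494437, a(42)=701408733.

Final answer: 701408733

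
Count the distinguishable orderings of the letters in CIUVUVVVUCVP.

Letters (C:2, I:1, P:1, U:3, V:5). Total letters: 12.
Permutations = 12!/(5! x 3! x 2!).

Final answer: 332640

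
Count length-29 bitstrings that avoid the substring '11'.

A valid string ends in 0 (append to any length-(n-1) valid string) or in 01 (append to any length-(n-2) valid string), so a(n) = a(n-1) + a(n-2) with a(1)=2, a(2)=3.
Building up term by term: a(1)=2, a(2)=3, a(3)=5, a(4)=8, a(5)=13, a(6)=21, a(7)=34, a(8)=55, a(9)=89, a(10)=144, a(11)=233, a(12)=377, a(13)=610, a(14)=987, a(15)=1597, a(16)=2584, a(17)=4181, a(18)=6765, a(19)=10946, a(20)=17711, a(21)=28657, a(22)=46368, a(23)=75025, a(24)=121393, a(25)=196418, a(26)=317811, a(27)=514229, a(28)=832040, a(29)=1346269.

Final answer: 1346269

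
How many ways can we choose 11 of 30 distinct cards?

C(30,11) = 30!/(11! x 19!).

Final answer: \binom{30}{11} = 54627300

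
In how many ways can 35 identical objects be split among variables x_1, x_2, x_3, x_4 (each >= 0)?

Stars and bars with 35 stars and 3 bars:
C(35+4-1, 4-1) = C(38,3).

Final answer: C(38,3) = 8436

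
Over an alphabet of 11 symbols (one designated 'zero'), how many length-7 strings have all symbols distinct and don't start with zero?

The leading digit has 10 choices (anything but zero); the next has 10 (anything but the first), then 9, and so on, one fewer each time.
Total: 10 x 10 x 9 x 8 x 7 x 6 x 5.

Final answer: 1512000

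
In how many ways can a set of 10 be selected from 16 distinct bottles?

C(16,10) = 16!/(10! x 6!).

Final answer: \binom{16}{10} = 8008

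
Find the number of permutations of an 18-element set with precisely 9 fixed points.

Choose which 9 elements are fixed: C(18,9) = 48620.
Derange the remaining 9 using D(j) = (j-1)(D(j-1) + D(j-2)), D(0)=1, D(1)=0: D(2)=1, D(3)=2, D(4)=9, D(5)=44, D(6)=265, D(7)=1854, D(8)=14833, D(9)=133496.
Total: 48620 x 133496.

Final answer: C(18,9) D(9) = 6490575520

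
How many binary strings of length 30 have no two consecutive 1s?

Let a(n) count valid strings. If the last bit is 0 the prefix is any valid string of length n-1; if it is 1 the string must end in 01 with a valid prefix of length n-2. So a(n) = a(n-1) + a(n-2), a(1)=2, a(2)=3.
Computing successive values: a(1)=2, a(2)=3, a(3)=5, a(4)=8, a(5)=13, a(6)=21, a(7)=34, a(8)=55, a(9)=89, a(10)=144, a(11)=233, a(12)=377, a(13)=610, a(14)=987, a(15)=1597, a(16)=2584, a(17)=4181, a(18)=6765, a(19)=10946, a(20)=17711, a(21)=28657, a(22)=46368, a(23)=75025, a(24)=121393, a(25)=196418, a(26)=317811, a(27)=514229, a(28)=832040, a(29)=1346269, a(30)=2178309.

Final answer: 2178309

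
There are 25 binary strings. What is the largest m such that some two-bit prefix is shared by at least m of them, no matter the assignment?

There are 4 possible values for two-bit prefix. With 25 binary strings and 4 categories, by pigeonhole: ceiling(25/4).

Final answer: 7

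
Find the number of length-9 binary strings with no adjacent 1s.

A valid string ends in 0 (append to any length-(n-1) valid string) or in 01 (append to any length-(n-2) valid string), so a(n) = a(n-1) + a(n-2) with a(1)=2, a(2)=3.
Iterating the recurrence: a(1)=2, a(2)=3, a(3)=5, a(4)=8, a(5)=13, a(6)=21, a(7)=34, a(8)=55, a(9)=89.

Final answer: 89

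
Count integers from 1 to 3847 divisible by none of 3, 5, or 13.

|div by 3|=1282, |div by 5|=769, |div by 13|=295.
|div by 3&5|=256, |div by 3&13|=98, |div by 5&13|=59, |div by all|=19.
By inclusion-exclusion, divisible by at least one: 1282+769+295-256-98-59+19 = 1952.
Not divisible by any: 3847 - 1952.

Final answer: 1895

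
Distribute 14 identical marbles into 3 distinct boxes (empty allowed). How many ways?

Stars and bars: C(n+k-1, k-1) = C(16,2).

Final answer: C(16,2) = 120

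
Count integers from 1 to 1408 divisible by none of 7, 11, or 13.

|div by 7|=201, |div by 11|=128, |div by 13|=108.
|div by 7&11|=18, |div by 7&13|=15, |div by 11&13|=9, |div by all|=1.
By inclusion-exclusion, divisible by at least one: 201+128+108-18-15-9+1 = 396.
Not divisible by any: 1408 - 396.

Final answer: 1012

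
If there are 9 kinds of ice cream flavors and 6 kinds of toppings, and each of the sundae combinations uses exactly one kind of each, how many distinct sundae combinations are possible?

By the multiplication principle: 9 x 6.

Final answer: 54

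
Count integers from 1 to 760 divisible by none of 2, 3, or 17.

|div by 2|=380, |div by 3|=253, |div by 17|=44.
|div by 2&3|=126, |div by 2&17|=22, |div by 3&17|=14, |div by all|=7.
By inclusion-exclusion, divisible by at least one: 380+253+44-126-22-14+7 = 522.
Not divisible by any: 760 - 522.

Final answer: 238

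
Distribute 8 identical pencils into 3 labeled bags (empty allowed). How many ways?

Stars and bars: C(n+k-1, k-1) = C(10,2).

Final answer: C(10,2) = 45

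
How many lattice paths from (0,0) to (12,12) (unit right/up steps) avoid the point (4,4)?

Total paths to (12,12): C(24,12) = 2704156.
Paths through (4,4): C(8,4) x C(16,8) = 900900.
Avoiding (4,4): 2704156 - 900900.

Final answer: 1803256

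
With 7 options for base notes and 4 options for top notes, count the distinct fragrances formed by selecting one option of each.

By the multiplication principle: 7 x 4.

Final answer: 28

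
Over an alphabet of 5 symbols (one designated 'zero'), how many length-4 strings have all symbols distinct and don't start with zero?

The leading digit has 4 choices (anything but zero); the next has 4 (anything but the first), then 3, and so on, one fewer each time.
Total: 4 x 4 x 3 x 2.

Final answer: 96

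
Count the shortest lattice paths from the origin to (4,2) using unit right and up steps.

Each path has 4 right steps and 2 up steps in some order (6 steps total).
Choose which 2 of the 6 steps are up: C(6,2).

Final answer: C(6,2) = 15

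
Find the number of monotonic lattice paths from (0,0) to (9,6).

Each path has 9 right steps and 6 up steps in some order (15 steps total).
Choose which 6 of the 15 steps are up: C(15,6).

Final answer: C(15,6) = 5005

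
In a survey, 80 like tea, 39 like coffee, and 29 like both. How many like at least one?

|A union B| = |A| + |B| - |A intersect B| = 80 + 39 - 29.

Final answer: 90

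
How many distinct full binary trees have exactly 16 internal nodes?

This is counted by the nth Catalan number C_n. Here n = 16.
C_n = C(2n,n) - C(2n,n+1), so C_{16} = C(32,16) - C(32,17) = 601080390 - 565722720.

Final answer: C_{16} = 35357670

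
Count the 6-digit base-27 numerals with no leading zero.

These are the integers in [27^5, 27^6), so the count is 27^6 - 27^5 = 26 x 27^5.

Final answer: 373071582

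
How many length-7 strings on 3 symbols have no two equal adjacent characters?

Let g(n) count such strings. g(1) = 3, and each valid string of length n-1 extends in 2 ways (any symbol but the last), so g(n) = 2 g(n-1).
Total: g(7) = 3 x 2^6.

Final answer: 3 x 2^{6} = 192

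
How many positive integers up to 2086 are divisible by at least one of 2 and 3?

Multiples of 2: 1043. Multiples of 3: 695. Of both (lcm=6): 347.
By inclusion-exclusion: 1043 + 695 - 347.

Final answer: 1391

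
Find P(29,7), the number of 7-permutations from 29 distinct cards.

P(29,7) = 29!/(29-7)! = 29!/22!.

Final answer: P(29,7) = 7866331200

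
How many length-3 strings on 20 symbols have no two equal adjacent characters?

Let g(n) count such strings. g(1) = 20, and each valid string of length n-1 extends in 19 ways (any symbol but the last), so g(n) = 19 g(n-1).
Total: g(3) = 20 x 19^2.

Final answer: 20 x 19^{2} = 7220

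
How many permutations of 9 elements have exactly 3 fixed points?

Choose which 3 elements are fixed: C(9,3) = 84.
Derange the remaining 6 using D(j) = (j-1)(D(j-1) + D(j-2)), D(0)=1, D(1)=0: D(2)=1, D(3)=2, D(4)=9, D(5)=44, D(6)=265.
Total: 84 x 265.

Final answer: C(9,3) D(6) = 22260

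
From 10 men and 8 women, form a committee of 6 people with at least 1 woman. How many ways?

Sum over valid woman counts:
C(8,1)C(10,5) = 2016
C(8,2)C(10,4) = 5880
C(8,3)C(10,3) = 6720
C(8,4)C(10,2) = 3150
C(8,5)C(10,1) = 560
C(8,6)C(10,0) = 28
Total: 2016 + 5880 + 6720 + 3150 + 560 + 28.

Final answer: 18354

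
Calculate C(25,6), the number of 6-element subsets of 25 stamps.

C(25,6) = 25!/(6! x (25-6)!).

Final answer: C(25,6) = 177100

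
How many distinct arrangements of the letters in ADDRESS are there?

Letters (A:1, D:2, E:1, R:1, S:2). Total letters: 7.
Permutations = 7!/(2! x 2!).

Final answer: 1260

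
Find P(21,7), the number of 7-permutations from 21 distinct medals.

P(21,7) = 21!/(21-7)! = 21!/14!.

Final answer: P(21,7) = 586051200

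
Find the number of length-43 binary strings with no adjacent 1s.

Classify by the final bit: ...0 gives a(n-1) strings, ...01 gives a(n-2) strings. Thus a(n) = a(n-1) + a(n-2) with a(1)=2, a(2)=3.
Computing successive values: a(1)=2, a(2)=3, a(3)=5, a(4)=8, a(5)=13, a(6)=21, a(7)=34, a(8)=55, a(9)=89, a(10)=144, a(11)=233, a(12)=377, a(13)=610, a(14)=987, a(15)=1597, a(16)=2584, a(17)=4181, a(18)=6765, a(19)=10946, a(20)=17711, a(21)=28657, a(22)=46368, a(23)=75025, a(24)=121393, a(25)=196418, a(26)=317811, a(27)=514229, a(28)=832040, a(29)=1346269, a(30)=2178309, a(31)=3524578, a(32)=5702887, a(33)=9227465, a(34)=14930352, a(35)=24157817, a(36)=39088169, a(37)=63245986, a(38)=102334155, a(39)=165580141, a(40)=267914296, a(41)=433494437, a(42)=701408733, a(43)=1134903170.

Final answer: 1134903170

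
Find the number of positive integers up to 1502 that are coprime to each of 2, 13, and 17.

|div by 2|=751, |div by 13|=115, |div by 17|=88.
|div by 2&13|=57, |div by 2&17|=44, |div by 13&17|=6, |div by all|=3.
By inclusion-exclusion, divisible by at least one: 751+115+88-57-44-6+3 = 850.
Not divisible by any: 1502 - 850.

Final answer: 652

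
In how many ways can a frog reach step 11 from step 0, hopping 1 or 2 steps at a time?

Condition on the final move: it is a 1-step (f(n-1) ways to get there) or a 2-step (f(n-2) ways), so f(n) = f(n-1) + f(n-2), with f(1)=1, f(2)=2.
Building up term by term: f(1)=1, f(2)=2, f(3)=3, f(4)=5, f(5)=8, f(6)=13, f(7)=21, f(8)=34, f(9)=55, f(10)=89, f(11)=144.

Final answer: 144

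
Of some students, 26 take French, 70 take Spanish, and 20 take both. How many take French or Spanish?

|A union B| = |A| + |B| - |A intersect B| = 26 + 70 - 20.

Final answer: 76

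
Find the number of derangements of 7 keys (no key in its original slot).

Use the recurrence D(n) = (n-1)(D(n-1) + D(n-2)) with D(0)=1, D(1)=0.
D(2) = 1 x (0 + 1) = 1
D(3) = 2 x (1 + 0) = 2
D(4) = 3 x (2 + 1) = 9
D(5) = 4 x (9 + 2) = 44
D(6) = 5 x (44 + 9) = 265
D(7) = 6 x (D(6) + D(5)) = 6 x (265 + 44)

Final answer: D(7) = 1854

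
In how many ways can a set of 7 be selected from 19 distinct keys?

C(19,7) = 19!/(7! x 12!).

Final answer: \binom{19}{7} = 50388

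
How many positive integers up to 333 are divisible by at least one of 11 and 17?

Multiples of 11: 30. Multiples of 17: 19. Of both (lcm=187): 1.
By inclusion-exclusion: 30 + 19 - 1.

Final answer: 48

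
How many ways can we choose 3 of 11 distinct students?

C(11,3) = 11!/(3! x 8!).

Final answer: \binom{11}{3} = 165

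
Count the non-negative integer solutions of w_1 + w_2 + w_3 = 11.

Stars and bars with 11 stars and 2 bars:
C(11+3-1, 3-1) = C(13,2).

Final answer: C(13,2) = 78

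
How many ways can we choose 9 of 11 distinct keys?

C(11,9) = 11!/(9! x 2!).

Final answer: \binom{11}{9} = 55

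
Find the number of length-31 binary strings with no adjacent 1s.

Classify by the final bit: ...0 gives a(n-1) strings, ...01 gives a(n-2) strings. Thus a(n) = a(n-1) + a(n-2) with a(1)=2, a(2)=3.
Building up term by term: a(1)=2, a(2)=3, a(3)=5, a(4)=8, a(5)=13, a(6)=21, a(7)=34, a(8)=55, a(9)=89, a(10)=144, a(11)=233, a(12)=377, a(13)=610, a(14)=987, a(15)=1597, a(16)=2584, a(17)=4181, a(18)=6765, a(19)=10946, a(20)=17711, a(21)=28657, a(22)=46368, a(23)=75025, a(24)=121393, a(25)=196418, a(26)=317811, a(27)=514229, a(28)=832040, a(29)=1346269, a(30)=2178309, a(31)=3524578.

Final answer: 3524578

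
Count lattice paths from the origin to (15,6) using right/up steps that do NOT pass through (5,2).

Total paths to (15,6): C(21,6) = 54264.
Paths through (5,2): C(7,2) x C(14,4) = 21021.
Avoiding (5,2): 54264 - 21021.

Final answer: 33243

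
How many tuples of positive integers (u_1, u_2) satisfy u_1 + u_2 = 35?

Substitute u'_i = u_i - 1 (so u'_i >= 0). Then sum u'_i = 35 - 2 = 33.
Stars and bars: C(33+2-1, 2-1) = C(34,1).

Final answer: C(34,1) = 34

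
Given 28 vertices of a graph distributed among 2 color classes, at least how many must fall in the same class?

By pigeonhole with 28 objects and 2 categories: ceiling(28/2).

Final answer: 14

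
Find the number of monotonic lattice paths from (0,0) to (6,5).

Each path has 6 right steps and 5 up steps in some order (11 steps total).
Choose which 5 of the 11 steps are up: C(11,5).

Final answer: C(11,5) = 462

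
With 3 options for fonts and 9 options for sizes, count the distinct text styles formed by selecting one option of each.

By the multiplication principle: 3 x 9.

Final answer: 27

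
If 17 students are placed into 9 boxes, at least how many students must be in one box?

By the pigeonhole principle: ceiling(17/9).

Final answer: 2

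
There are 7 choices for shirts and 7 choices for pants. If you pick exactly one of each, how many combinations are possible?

By the multiplication principle: 7 x 7.

Final answer: 49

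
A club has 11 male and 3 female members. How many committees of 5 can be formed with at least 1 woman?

Sum over valid woman counts:
C(3,1)C(11,4) = 990
C(3,2)C(11,3) = 495
C(3,3)C(11,2) = 55
Total: 990 + 495 + 55.

Final answer: 1540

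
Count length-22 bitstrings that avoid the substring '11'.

Let a(n) count valid strings. If the last bit is 0 the prefix is any valid string of length n-1; if it is 1 the string must end in 01 with a valid prefix of length n-2. So a(n) = a(n-1) + a(n-2), a(1)=2, a(2)=3.
Iterating the recurrence: a(1)=2, a(2)=3, a(3)=5, a(4)=8, a(5)=13, a(6)=21, a(7)=34, a(8)=55, a(9)=89, a(10)=144, a(11)=233, a(12)=377, a(13)=610, a(14)=987, a(15)=1597, a(16)=2584, a(17)=4181, a(18)=6765, a(19)=10946, a(20)=17711, a(21)=28657, a(22)=46368.

Final answer: 46368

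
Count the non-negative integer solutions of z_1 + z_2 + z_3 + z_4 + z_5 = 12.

Stars and bars with 12 stars and 4 bars:
C(12+5-1, 5-1) = C(16,4).

Final answer: C(16,4) = 1820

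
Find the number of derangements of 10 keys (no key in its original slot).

D(n) = (n-1)(D(n-1) + D(n-2)), D(0)=1, D(1)=0.
D(2) = 1 x (0 + 1) = 1
D(3) = 2 x (1 + 0) = 2
D(4) = 3 x (2 + 1) = 9
D(5) = 4 x (9 + 2) = 44
D(6) = 5 x (44 + 9) = 265
D(7) = 6 x (265 + 44) = 1854
D(8) = 7 x (1854 + 265) = 14833
D(9) = 8 x (14833 + 1854) = 133496
D(10) = 9 x (D(9) + D(8)) = 9 x (133496 + 14833)

Final answer: D(10) = 1334961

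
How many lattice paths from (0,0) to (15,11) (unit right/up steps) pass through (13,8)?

Paths (0,0)->(13,8): C(21,8) = 203490.
Paths (13,8)->(15,11): C(5,3) = 10.
By multiplication principle: 203490 x 10.

Final answer: 2034900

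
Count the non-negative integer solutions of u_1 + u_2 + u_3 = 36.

Stars and bars with 36 stars and 2 bars:
C(36+3-1, 3-1) = C(38,2).

Final answer: C(38,2) = 703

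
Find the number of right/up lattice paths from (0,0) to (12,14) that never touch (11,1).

Total paths to (12,14): C(26,14) = 9657700.
Paths through (11,1): C(12,1) x C(14,13) = 168.
Avoiding (11,1): 9657700 - 168.

Final answer: 9657532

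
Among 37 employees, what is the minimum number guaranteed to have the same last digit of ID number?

There are 10 possible values for last digit of ID number. With 37 employees and 10 categories, by pigeonhole: ceiling(37/10).

Final answer: 4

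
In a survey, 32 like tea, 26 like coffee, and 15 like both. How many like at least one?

|A union B| = |A| + |B| - |A intersect B| = 32 + 26 - 15.

Final answer: 43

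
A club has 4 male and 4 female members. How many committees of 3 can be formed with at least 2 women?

Sum over valid woman counts:
C(4,2)C(4,1) = 24
C(4,3)C(4,0) = 4
Total: 24 + 4.

Final answer: 28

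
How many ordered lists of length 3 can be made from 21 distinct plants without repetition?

P(21,3) = 21!/(21-3)! = 21!/18!.

Final answer: P(21,3) = 7980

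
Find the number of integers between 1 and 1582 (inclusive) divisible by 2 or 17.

Multiples of 2: 791. Multiples of 17: 93. Of both (lcm=34): 46.
By inclusion-exclusion: 791 + 93 - 46.

Final answer: 838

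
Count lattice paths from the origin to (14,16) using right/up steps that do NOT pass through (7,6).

Total paths to (14,16): C(30,16) = 145422675.
Paths through (7,6): C(13,6) x C(17,10) = 33372768.
Avoiding (7,6): 145422675 - 33372768.

Final answer: 112049907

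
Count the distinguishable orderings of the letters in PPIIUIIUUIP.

Letters (I:5, P:3, U:3). Total letters: 11.
Permutations = 11!/(5! x 3! x 3!).

Final answer: 9240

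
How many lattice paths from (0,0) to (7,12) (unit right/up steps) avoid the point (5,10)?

Total paths to (7,12): C(19,12) = 50388.
Paths through (5,10): C(15,10) x C(4,2) = 18018.
Avoiding (5,10): 50388 - 18018.

Final answer: 32370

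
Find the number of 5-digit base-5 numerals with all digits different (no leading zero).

The leading digit has 4 choices (anything but zero); the next has 4 (anything but the first), then 3, and so on, one fewer each time.
Total: 4 x 4 x 3 x 2 x 1.

Final answer: 96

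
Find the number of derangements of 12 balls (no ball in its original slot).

Derangements satisfy D(n) = (n-1)(D(n-1) + D(n-2)), starting from D(0)=1, D(1)=0.
D(2) = 1 x (0 + 1) = 1
D(3) = 2 x (1 + 0) = 2
D(4) = 3 x (2 + 1) = 9
D(5) = 4 x (9 + 2) = 44
D(6) = 5 x (44 + 9) = 265
D(7) = 6 x (265 + 44) = 1854
D(8) = 7 x (1854 + 265) = 14833
D(9) = 8 x (14833 + 1854) = 133496
D(10) = 9 x (133496 + 14833) = 1334961
D(11) = 10 x (1334961 + 133496) = 14684570
D(12) = 11 x (D(11) + D(10)) = 11 x (14684570 + 1334961)

Final answer: D(12) = 176214841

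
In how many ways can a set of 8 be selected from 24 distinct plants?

C(24,8) = 24!/(8! x 16!).

Final answer: \binom{24}{8} = 735471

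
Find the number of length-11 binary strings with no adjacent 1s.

A valid string ends in 0 (append to any length-(n-1) valid string) or in 01 (append to any length-(n-2) valid string), so a(n) = a(n-1) + a(n-2) with a(1)=2, a(2)=3.
Computing successive values: a(1)=2, a(2)=3, a(3)=5, a(4)=8, a(5)=13, a(6)=21, a(7)=34, a(8)=55, a(9)=89, a(10)=144, a(11)=233.

Final answer: 233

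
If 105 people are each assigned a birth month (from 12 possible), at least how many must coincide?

There are 12 possible values for birth month. With 105 people and 12 categories, by pigeonhole: ceiling(105/12).

Final answer: 9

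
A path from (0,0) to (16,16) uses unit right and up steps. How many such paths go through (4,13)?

Paths (0,0)->(4,13): C(17,13) = 2380.
Paths (4,13)->(16,16): C(15,3) = 455.
By multiplication principle: 2380 x 455.

Final answer: 1082900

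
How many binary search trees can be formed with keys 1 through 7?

This is counted by the nth Catalan number C_n. Here n = 7.
C_n = C(2n,n)/(n+1), so C_{7} = C(14,7)/8 = 3432/8.

Final answer: C_{7} = 429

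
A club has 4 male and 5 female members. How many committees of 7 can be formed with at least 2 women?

Sum over valid woman counts:
C(5,3)C(4,4) = 10
C(5,4)C(4,3) = 20
C(5,5)C(4,2) = 6
Total: 10 + 20 + 6.

Final answer: 36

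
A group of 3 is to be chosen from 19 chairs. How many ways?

C(19,3) = 19!/(3! x 16!).

Final answer: \binom{19}{3} = 969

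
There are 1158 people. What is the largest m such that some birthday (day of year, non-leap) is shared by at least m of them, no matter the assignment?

There are 365 possible values for birthday (day of year, non-leap). With 1158 people and 365 categories, by pigeonhole: ceiling(1158/365).

Final answer: 4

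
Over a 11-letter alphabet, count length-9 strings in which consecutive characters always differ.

First character: 11 choices. Each subsequent: 10 choices (must differ from the previous one).
Total: 11 x 10^8.

Final answer: 11 x 10^{8} = 1100000000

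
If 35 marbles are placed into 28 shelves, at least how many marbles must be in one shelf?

By the pigeonhole principle: ceiling(35/28).

Final answer: 2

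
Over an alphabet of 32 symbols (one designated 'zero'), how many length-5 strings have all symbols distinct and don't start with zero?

First digit: 31 (nonzero). Second: 31 (not first). Third: 30, etc.
Total: 31 x 31 x 30 x 29 x 28.

Final answer: 23409960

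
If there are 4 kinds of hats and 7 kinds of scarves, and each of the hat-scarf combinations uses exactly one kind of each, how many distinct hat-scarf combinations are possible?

By the multiplication principle: 4 x 7.

Final answer: 28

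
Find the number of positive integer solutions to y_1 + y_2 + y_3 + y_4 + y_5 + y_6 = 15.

Substitute y'_i = y_i - 1 (so y'_i >= 0). Then sum y'_i = 15 - 6 = 9.
Stars and bars: C(9+6-1, 6-1) = C(14,5).

Final answer: C(14,5) = 2002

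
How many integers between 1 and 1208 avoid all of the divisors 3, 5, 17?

|div by 3|=402, |div by 5|=241, |div by 17|=71.
|div by 3&5|=80, |div by 3&17|=23, |div by 5&17|=14, |div by all|=4.
By inclusion-exclusion, divisible by at least one: 402+241+71-80-23-14+4 = 601.
Not divisible by any: 1208 - 601.

Final answer: 607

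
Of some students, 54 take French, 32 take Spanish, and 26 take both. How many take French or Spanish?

|A union B| = |A| + |B| - |A intersect B| = 54 + 32 - 26.

Final answer: 60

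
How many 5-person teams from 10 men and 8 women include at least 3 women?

Sum over valid woman counts:
C(8,3)C(10,2) = 2520
C(8,4)C(10,1) = 700
C(8,5)C(10,0) = 56
Total: 2520 + 700 + 56.

Final answer: 3276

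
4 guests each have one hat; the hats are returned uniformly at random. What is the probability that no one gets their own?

Derangements satisfy D(n) = (n-1)(D(n-1) + D(n-2)), starting from D(0)=1, D(1)=0.
Building up: D(2)=1, D(3)=2, D(4)=9.
Total arrangements: 4! = 24.
Probability = D(4)/4! = 3/8.

Final answer: D(4)/4! = 9/24 = 0.375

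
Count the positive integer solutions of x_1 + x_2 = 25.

Substitute x'_i = x_i - 1 (so x'_i >= 0). Then sum x'_i = 25 - 2 = 23.
Stars and bars: C(23+2-1, 2-1) = C(24,1).

Final answer: C(24,1) = 24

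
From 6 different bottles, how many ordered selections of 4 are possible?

P(6,4) = 6!/(6-4)! = 6!/2!.

Final answer: P(6,4) = 360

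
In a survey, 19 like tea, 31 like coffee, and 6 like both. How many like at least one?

|A union B| = |A| + |B| - |A intersect B| = 19 + 31 - 6.

Final answer: 44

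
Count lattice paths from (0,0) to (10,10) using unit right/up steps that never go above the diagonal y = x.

Total monotonic paths to (10,10): C(20,10) = 184756.
A path is bad iff it touches y = x + 1; reflecting its initial segment maps bad paths bijectively onto all paths to (9,11), of which there are C(20,11) = 167960.
Valid Dyck paths: 184756 - 167960.
(This is the Catalan number C_{10}.)

Final answer: C_{10} = 16796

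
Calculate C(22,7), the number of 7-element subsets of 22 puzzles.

C(22,7) = 22!/(7! x (22-7)!).

Final answer: C(22,7) = 170544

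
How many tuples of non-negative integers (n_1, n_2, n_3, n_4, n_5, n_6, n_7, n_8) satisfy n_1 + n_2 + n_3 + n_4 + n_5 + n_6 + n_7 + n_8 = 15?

Stars and bars with 15 stars and 7 bars:
C(15+8-1, 8-1) = C(22,7).

Final answer: C(22,7) = 170544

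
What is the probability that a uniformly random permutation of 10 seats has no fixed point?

D(n) = (n-1)(D(n-1) + D(n-2)), D(0)=1, D(1)=0.
Building up: D(2)=1, D(3)=2, D(4)=9, D(5)=44, D(6)=265, D(7)=1854, D(8)=14833, D(9)=133496, D(10)=1334961.
Total arrangements: 10! = 3628800.
Probability = D(10)/10! = 16481/44800.

Final answer: D(10)/10! = 1334961/3628800 = 0.367879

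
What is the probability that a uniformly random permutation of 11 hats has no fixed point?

Use the recurrence D(n) = (n-1)(D(n-1) + D(n-2)) with D(0)=1, D(1)=0.
Building up: D(2)=1, D(3)=2, D(4)=9, D(5)=44, D(6)=265, D(7)=1854, D(8)=14833, D(9)=133496, D(10)=1334961, D(11)=14684570.
Total arrangements: 11! = 39916800.
Probability = D(11)/11! = 1468457/3991680.

Final answer: D(11)/11! = 14684570/39916800 = 0.367879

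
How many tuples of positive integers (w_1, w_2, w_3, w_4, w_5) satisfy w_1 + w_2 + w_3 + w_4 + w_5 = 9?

Substitute w'_i = w_i - 1 (so w'_i >= 0). Then sum w'_i = 9 - 5 = 4.
Stars and bars: C(4+5-1, 5-1) = C(8,4).

Final answer: C(8,4) = 70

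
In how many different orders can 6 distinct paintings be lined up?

The number of ways to arrange 6 distinct objects is 6!.

Final answer: 6! = 720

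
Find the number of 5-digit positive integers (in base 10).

The leading digit cannot be 0 (9 options); the other 4 digits can be anything (10 options each).
Total: 9 x 10^4.

Final answer: 90000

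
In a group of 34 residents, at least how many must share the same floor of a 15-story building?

There are 15 possible values for floor of a 15-story building. With 34 residents and 15 categories, by pigeonhole: ceiling(34/15).

Final answer: 3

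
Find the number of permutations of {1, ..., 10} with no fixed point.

Derangements satisfy D(n) = (n-1)(D(n-1) + D(n-2)), starting from D(0)=1, D(1)=0.
Building up: D(2)=1, D(3)=2, D(4)=9, D(5)=44, D(6)=265, D(7)=1854, D(8)=14833, D(9)=133496.
D(10) = 9 x (D(9) + D(8)) = 9 x (133496 + 14833).

Final answer: D(10) = 1334961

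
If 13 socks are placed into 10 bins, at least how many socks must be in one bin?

By the pigeonhole principle: ceiling(13/10).

Final answer: 2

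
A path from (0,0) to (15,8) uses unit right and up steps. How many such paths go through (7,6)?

Paths (0,0)->(7,6): C(13,6) = 1716.
Paths (7,6)->(15,8): C(10,2) = 45.
By multiplication principle: 1716 x 45.

Final answer: 77220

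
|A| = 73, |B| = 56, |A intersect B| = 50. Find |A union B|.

|A union B| = |A| + |B| - |A intersect B| = 73 + 56 - 50.

Final answer: 79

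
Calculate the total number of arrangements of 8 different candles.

The number of ways to arrange 8 distinct objects is 8!.

Final answer: 8! = 40320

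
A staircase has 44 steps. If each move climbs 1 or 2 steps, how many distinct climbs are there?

Let f(n) be the number of climbs. Removing the last move (1 or 2 steps) gives f(n) = f(n-1) + f(n-2); base cases f(1)=1, f(2)=2.
Building up term by term: f(1)=1, f(2)=2, f(3)=3, f(4)=5, f(5)=8, f(6)=13, f(7)=21, f(8)=34, f(9)=55, f(10)=89, f(11)=144, f(12)=233, f(13)=377, f(14)=610, f(15)=987, f(16)=1597, f(17)=2584, f(18)=4181, f(19)=6765, f(20)=10946, f(21)=17711, f(22)=28657, f(23)=46368, f(24)=75025, f(25)=121393, f(26)=196418, f(27)=317811, f(28)=514229, f(29)=832040, f(30)=1346269, f(31)=2178309, f(32)=3524578, f(33)=5702887, f(34)=9227465, f(35)=14930352, f(36)=24157817, f(37)=39088169, f(38)=63245986, f(39)=102334155, f(40)=165580141, f(41)=267914296, f(42)=433494437, f(43)=701408733, f(44)=1134903170.

Final answer: 1134903170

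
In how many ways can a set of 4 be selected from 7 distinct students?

C(7,4) = 7!/(4! x (7-4)!).

Final answer: C(7,4) = 35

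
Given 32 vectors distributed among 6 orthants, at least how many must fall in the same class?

By pigeonhole with 32 objects and 6 categories: ceiling(32/6).

Final answer: 6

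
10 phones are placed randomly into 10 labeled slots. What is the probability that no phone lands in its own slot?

Derangements satisfy D(n) = (n-1)(D(n-1) + D(n-2)), starting from D(0)=1, D(1)=0.
Building up: D(2)=1, D(3)=2, D(4)=9, D(5)=44, D(6)=265, D(7)=1854, D(8)=14833, D(9)=133496, D(10)=1334961.
Total arrangements: 10! = 3628800.
Probability = D(10)/10! = 16481/44800.

Final answer: D(10)/10! = 1334961/3628800 = 0.367879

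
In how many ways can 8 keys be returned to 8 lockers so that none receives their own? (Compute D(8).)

D(n) = (n-1)(D(n-1) + D(n-2)), D(0)=1, D(1)=0.
D(2) = 1 x (0 + 1) = 1
D(3) = 2 x (1 + 0) = 2
D(4) = 3 x (2 + 1) = 9
D(5) = 4 x (9 + 2) = 44
D(6) = 5 x (44 + 9) = 265
D(7) = 6 x (265 + 44) = 1854
D(8) = 7 x (D(7) + D(6)) = 7 x (1854 + 265)

Final answer: D(8) = 14833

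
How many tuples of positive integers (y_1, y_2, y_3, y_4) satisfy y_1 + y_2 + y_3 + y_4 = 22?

Substitute y'_i = y_i - 1 (so y'_i >= 0). Then sum y'_i = 22 - 4 = 18.
Stars and bars: C(18+4-1, 4-1) = C(21,3).

Final answer: C(21,3) = 1330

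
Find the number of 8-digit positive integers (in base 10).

These are the integers in [10^7, 10^8), so the count is 10^8 - 10^7 = 9 x 10^7.

Final answer: 90000000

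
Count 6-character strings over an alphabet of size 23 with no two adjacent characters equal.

First character: 23 choices. Each subsequent: 22 choices (must differ from the previous one).
Total: 23 x 22^5.

Final answer: 23 x 22^{5} = 118533536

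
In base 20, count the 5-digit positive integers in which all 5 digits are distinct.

First digit: 19 (nonzero). Second: 19 (not first). Third: 18, etc.
Total: 19 x 19 x 18 x 17 x 16.

Final answer: 1767456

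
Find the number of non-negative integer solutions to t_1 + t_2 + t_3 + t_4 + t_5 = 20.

Stars and bars with 20 stars and 4 bars:
C(20+5-1, 5-1) = C(24,4).

Final answer: C(24,4) = 10626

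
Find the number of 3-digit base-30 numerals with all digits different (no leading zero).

First digit: 29 (nonzero). Second: 29 (not first). Third: 28, etc.
Total: 29 x 29 x 28.

Final answer: 23548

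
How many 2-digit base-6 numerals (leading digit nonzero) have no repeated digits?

First digit: 5 (nonzero). Second: 5 (not first). Third: 4, etc.
Total: 5 x 5.

Final answer: 25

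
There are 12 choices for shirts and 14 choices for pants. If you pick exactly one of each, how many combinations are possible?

By the multiplication principle: 12 x 14.

Final answer: 168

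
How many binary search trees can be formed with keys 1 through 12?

The structures are counted by the Catalan number C_n. Here n = 12.
C_n = C(2n,n)/(n+1), so C_{12} = C(24,12)/13 = 2704156/13.

Final answer: C_{12} = 208012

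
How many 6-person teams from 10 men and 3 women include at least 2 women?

Sum over valid woman counts:
C(3,2)C(10,4) = 630
C(3,3)C(10,3) = 120
Total: 630 + 120.

Final answer: 750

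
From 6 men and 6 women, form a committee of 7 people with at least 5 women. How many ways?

Sum over valid woman counts:
C(6,5)C(6,2) = 90
C(6,6)C(6,1) = 6
Total: 90 + 6.

Final answer: 96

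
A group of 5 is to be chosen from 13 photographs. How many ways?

C(13,5) = 13!/(5! x 8!).

Final answer: \binom{13}{5} = 1287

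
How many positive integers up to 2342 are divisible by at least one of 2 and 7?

Multiples of 2: 1171. Multiples of 7: 334. Of both (lcm=14): 167.
By inclusion-exclusion: 1171 + 334 - 167.

Final answer: 1338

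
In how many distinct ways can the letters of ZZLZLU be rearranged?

Letters (L:2, U:1, Z:3). Total letters: 6.
Permutations = 6!/(3! x 2!).

Final answer: 60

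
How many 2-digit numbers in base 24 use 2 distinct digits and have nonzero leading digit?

The leading digit has 23 choices (anything but zero); the next has 23 (anything but the first), then 22, and so on, one fewer each time.
Total: 23 x 23.

Final answer: 529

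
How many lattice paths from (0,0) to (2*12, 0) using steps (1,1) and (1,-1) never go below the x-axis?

Total monotonic paths to (12,12): C(24,12) = 2704156.
By the reflection principle, paths that go above the diagonal number C(24,13) = 2496144.
Valid Dyck paths: 2704156 - 2496144.
(Equivalently, C_{12} = C(24,12)/13 = 2704156/13.)

Final answer: C_{12} = 208012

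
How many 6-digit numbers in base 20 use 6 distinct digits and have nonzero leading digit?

First digit: 19 (nonzero). Second: 19 (not first). Third: 18, etc.
Total: 19 x 19 x 18 x 17 x 16 x 15.

Final answer: 26511840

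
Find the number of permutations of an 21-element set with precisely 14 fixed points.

Choose which 14 elements are fixed: C(21,14) = 116280.
Derange the remaining 7 using D(j) = (j-1)(D(j-1) + D(j-2)), D(0)=1, D(1)=0: D(2)=1, D(3)=2, D(4)=9, D(5)=44, D(6)=265, D(7)=1854.
Total: 116280 x 1854.

Final answer: C(21,14) D(7) = 215583120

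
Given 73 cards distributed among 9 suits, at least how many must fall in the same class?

By pigeonhole with 73 objects and 9 categories: ceiling(73/9).

Final answer: 9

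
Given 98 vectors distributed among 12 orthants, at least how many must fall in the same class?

By pigeonhole with 98 objects and 12 categories: ceiling(98/12).

Final answer: 9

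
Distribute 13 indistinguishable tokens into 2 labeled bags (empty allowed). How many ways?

Stars and bars: C(n+k-1, k-1) = C(14,1).

Final answer: C(14,1) = 14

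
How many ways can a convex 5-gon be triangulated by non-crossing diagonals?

The structures are counted by the Catalan number C_n. Here n = 5 - 2 = 3.
C_n = C(2n,n)/(n+1), so C_{3} = C(6,3)/4 = 20/4.

Final answer: C_{3} = 5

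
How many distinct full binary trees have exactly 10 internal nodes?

This is a standard Catalan-number count: the answer is C_n. Here n = 10.
C_n = C(2n,n) - C(2n,n+1), so C_{10} = C(20,10) - C(20,11) = 184756 - 167960.

Final answer: C_{10} = 16796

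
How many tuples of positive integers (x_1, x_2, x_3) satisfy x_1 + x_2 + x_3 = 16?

Substitute x'_i = x_i - 1 (so x'_i >= 0). Then sum x'_i = 16 - 3 = 13.
Stars and bars: C(13+3-1, 3-1) = C(15,2).

Final answer: C(15,2) = 105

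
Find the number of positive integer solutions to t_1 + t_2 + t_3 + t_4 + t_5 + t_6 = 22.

Substitute t'_i = t_i - 1 (so t'_i >= 0). Then sum t'_i = 22 - 6 = 16.
Stars and bars: C(16+6-1, 6-1) = C(21,5).

Final answer: C(21,5) = 20349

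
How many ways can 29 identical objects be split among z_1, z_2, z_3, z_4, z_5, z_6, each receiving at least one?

Substitute z'_i = z_i - 1 (so z'_i >= 0). Then sum z'_i = 29 - 6 = 23.
Stars and bars: C(23+6-1, 6-1) = C(28,5).

Final answer: C(28,5) = 98280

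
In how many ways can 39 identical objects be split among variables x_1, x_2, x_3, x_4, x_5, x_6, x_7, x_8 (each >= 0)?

Stars and bars with 39 stars and 7 bars:
C(39+8-1, 8-1) = C(46,7).

Final answer: C(46,7) = 53524680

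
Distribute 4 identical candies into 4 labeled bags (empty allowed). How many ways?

Stars and bars: C(n+k-1, k-1) = C(7,3).

Final answer: C(7,3) = 35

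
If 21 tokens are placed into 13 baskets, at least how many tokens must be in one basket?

By the pigeonhole principle: ceiling(21/13).

Final answer: 2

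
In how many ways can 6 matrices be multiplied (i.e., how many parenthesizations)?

The structures are counted by the Catalan number C_n. Here n = 6 - 1 = 5.
C_n = C(2n,n) - C(2n,n+1), so C_{5} = C(10,5) - C(10,6) = 252 - 210.

Final answer: C_{5} = 42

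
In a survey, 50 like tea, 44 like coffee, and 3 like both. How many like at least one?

|A union B| = |A| + |B| - |A intersect B| = 50 + 44 - 3.

Final answer: 91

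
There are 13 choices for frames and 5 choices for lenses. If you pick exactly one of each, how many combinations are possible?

By the multiplication principle: 13 x 5.

Final answer: 65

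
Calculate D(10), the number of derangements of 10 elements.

Use the recurrence D(n) = (n-1)(D(n-1) + D(n-2)) with D(0)=1, D(1)=0.
Building up: D(2)=1, D(3)=2, D(4)=9, D(5)=44, D(6)=265, D(7)=1854, D(8)=14833, D(9)=133496.
D(10) = 9 x (D(9) + D(8)) = 9 x (133496 + 14833).

Final answer: D(10) = 1334961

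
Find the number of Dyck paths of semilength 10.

Total monotonic paths to (10,10): C(20,10) = 184756.
Reflecting each bad path at its first crossing gives a bijection with paths to (9,11): C(20,11) = 167960.
Valid Dyck paths: 184756 - 167960.
(Equivalently, C_{10} = C(20,10)/11 = 184756/11.)

Final answer: C_{10} = 16796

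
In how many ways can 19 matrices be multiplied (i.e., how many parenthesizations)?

The structures are counted by the Catalan number C_n. Here n = 19 - 1 = 18.
C_n = (2n)!/(n!(n+1)!), so C_{18} = 36!/(18! x 19!) = C(36,18)/19 = 9075135300/19.

Final answer: C_{18} = 477638700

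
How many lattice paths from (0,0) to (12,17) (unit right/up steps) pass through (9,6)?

Paths (0,0)->(9,6): C(15,6) = 5005.
Paths (9,6)->(12,17): C(14,11) = 364.
By multiplication principle: 5005 x 364.

Final answer: 1821820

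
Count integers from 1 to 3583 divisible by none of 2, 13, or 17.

|div by 2|=1791, |div by 13|=275, |div by 17|=210.
|div by 2&13|=137, |div by 2&17|=105, |div by 13&17|=16, |div by all|=8.
By inclusion-exclusion, divisible by at least one: 1791+275+210-137-105-16+8 = 2026.
Not divisible by any: 3583 - 2026.

Final answer: 1557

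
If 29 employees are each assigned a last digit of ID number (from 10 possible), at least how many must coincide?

There are 10 possible values for last digit of ID number. With 29 employees and 10 categories, by pigeonhole: ceiling(29/10).

Final answer: 3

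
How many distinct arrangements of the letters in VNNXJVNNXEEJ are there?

Letters (E:2, J:2, N:4, V:2, X:2). Total letters: 12.
Permutations = 12!/(4! x 2! x 2! x 2! x 2!).

Final answer: 1247400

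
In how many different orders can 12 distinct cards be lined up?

The number of ways to arrange 12 distinct objects is 12!.

Final answer: 12! = 479001600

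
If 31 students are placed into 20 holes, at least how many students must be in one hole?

By the pigeonhole principle: ceiling(31/20).

Final answer: 2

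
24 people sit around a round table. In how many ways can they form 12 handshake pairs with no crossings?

This is a standard Catalan-number count: the answer is C_n. Here n = 24/2 = 12.
C_n = (2n)!/(n!(n+1)!), so C_{12} = 24!/(12! x 13!) = C(24,12)/13 = 2704156/13.

Final answer: C_{12} = 208012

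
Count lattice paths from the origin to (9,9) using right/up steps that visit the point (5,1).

Paths (0,0)->(5,1): C(6,1) = 6.
Paths (5,1)->(9,9): C(12,8) = 495.
By multiplication principle: 6 x 495.

Final answer: 2970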